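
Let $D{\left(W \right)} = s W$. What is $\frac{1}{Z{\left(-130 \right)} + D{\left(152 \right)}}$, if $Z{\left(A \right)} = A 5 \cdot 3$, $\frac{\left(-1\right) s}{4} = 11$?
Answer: $- \frac{1}{8638} \approx -0.00011577$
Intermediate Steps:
$s = -44$ ($s = \left(-4\right) 11 = -44$)
$Z{\left(A \right)} = 15 A$ ($Z{\left(A \right)} = 5 A 3 = 15 A$)
$D{\left(W \right)} = - 44 W$
$\frac{1}{Z{\left(-130 \right)} + D{\left(152 \right)}} = \frac{1}{15 \left(-130\right) - 6688} = \frac{1}{-1950 - 6688} = \frac{1}{-8638} = - \frac{1}{8638}$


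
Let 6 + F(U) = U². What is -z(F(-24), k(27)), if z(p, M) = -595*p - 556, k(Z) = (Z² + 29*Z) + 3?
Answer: 339706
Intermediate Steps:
k(Z) = 3 + Z² + 29*Z
F(U) = -6 + U²
z(p, M) = -556 - 595*p
-z(F(-24), k(27)) = -(-556 - 595*(-6 + (-24)²)) = -(-556 - 595*(-6 + 576)) = -(-556 - 595*570) = -(-556 - 339150) = -1*(-339706) = 339706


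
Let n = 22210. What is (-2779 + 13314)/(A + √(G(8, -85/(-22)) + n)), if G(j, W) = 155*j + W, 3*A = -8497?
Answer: -137396490/36831031 - 2205*√11351670/36831031 ≈ -3.9322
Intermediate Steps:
A = -8497/3 (A = (⅓)*(-8497) = -8497/3 ≈ -2832.3)
G(j, W) = W + 155*j
(-2779 + 13314)/(A + √(G(8, -85/(-22)) + n)) = (-2779 + 13314)/(-8497/3 + √((-85/(-22) + 155*8) + 22210)) = 10535/(-8497/3 + √((-85*(-1/22) + 1240) + 22210)) = 10535/(-8497/3 + √((85/22 + 1240) + 22210)) = 10535/(-8497/3 + √(27365/22 + 22210)) = 10535/(-8497/3 + √(515985/22)) = 10535/(-8497/3 + √11351670/22)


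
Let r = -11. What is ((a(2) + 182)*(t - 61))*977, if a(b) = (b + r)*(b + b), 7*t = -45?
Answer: -67327024/7 ≈ -9.6181e+6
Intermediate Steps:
t = -45/7 (t = (1/7)*(-45) = -45/7 ≈ -6.4286)
a(b) = 2*b*(-11 + b) (a(b) = (b - 11)*(b + b) = (-11 + b)*(2*b) = 2*b*(-11 + b))
((a(2) + 182)*(t - 61))*977 = ((2*2*(-11 + 2) + 182)*(-45/7 - 61))*977 = ((2*2*(-9) + 182)*(-472/7))*977 = ((-36 + 182)*(-472/7))*977 = (146*(-472/7))*977 = -68912/7*977 = -67327024/7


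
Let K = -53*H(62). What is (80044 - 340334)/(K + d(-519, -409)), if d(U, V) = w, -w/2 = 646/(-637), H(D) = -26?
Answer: -82902365/439539 ≈ -188.61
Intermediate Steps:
w = 1292/637 (w = -1292/(-637) = -1292*(-1)/637 = -2*(-646/637) = 1292/637 ≈ 2.0283)
d(U, V) = 1292/637
K = 1378 (K = -53*(-26) = 1378)
(80044 - 340334)/(K + d(-519, -409)) = (80044 - 340334)/(1378 + 1292/637) = -260290/879078/637 = -260290*637/879078 = -82902365/439539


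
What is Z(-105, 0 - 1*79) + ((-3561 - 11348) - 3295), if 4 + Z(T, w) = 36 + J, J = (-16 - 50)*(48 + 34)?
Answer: -23584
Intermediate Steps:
J = -5412 (J = -66*82 = -5412)
Z(T, w) = -5380 (Z(T, w) = -4 + (36 - 5412) = -4 - 5376 = -5380)
Z(-105, 0 - 1*79) + ((-3561 - 11348) - 3295) = -5380 + ((-3561 - 11348) - 3295) = -5380 + (-14909 - 3295) = -5380 - 18204 = -23584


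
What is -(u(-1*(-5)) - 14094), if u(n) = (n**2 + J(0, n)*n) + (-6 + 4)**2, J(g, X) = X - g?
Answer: 14040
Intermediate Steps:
u(n) = 4 + 2*n**2 (u(n) = (n**2 + (n - 1*0)*n) + (-6 + 4)**2 = (n**2 + (n + 0)*n) + (-2)**2 = (n**2 + n*n) + 4 = (n**2 + n**2) + 4 = 2*n**2 + 4 = 4 + 2*n**2)
-(u(-1*(-5)) - 14094) = -((4 + 2*(-1*(-5))**2) - 14094) = -((4 + 2*5**2) - 14094) = -((4 + 2*25) - 14094) = -((4 + 50) - 14094) = -(54 - 14094) = -1*(-14040) = 14040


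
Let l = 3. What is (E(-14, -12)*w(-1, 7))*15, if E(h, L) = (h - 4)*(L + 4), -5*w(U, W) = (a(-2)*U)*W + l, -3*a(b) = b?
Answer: 720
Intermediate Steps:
a(b) = -b/3
w(U, W) = -⅗ - 2*U*W/15 (w(U, W) = -(((-⅓*(-2))*U)*W + 3)/5 = -((2*U/3)*W + 3)/5 = -(2*U*W/3 + 3)/5 = -(3 + 2*U*W/3)/5 = -⅗ - 2*U*W/15)
E(h, L) = (-4 + h)*(4 + L)
(E(-14, -12)*w(-1, 7))*15 = ((-16 - 4*(-12) + 4*(-14) - 12*(-14))*(-⅗ - 2/15*(-1)*7))*15 = ((-16 + 48 - 56 + 168)*(-⅗ + 14/15))*15 = (144*(⅓))*15 = 48*15 = 720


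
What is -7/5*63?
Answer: -441/5 ≈ -88.200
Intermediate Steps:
-7/5*63 = -441/5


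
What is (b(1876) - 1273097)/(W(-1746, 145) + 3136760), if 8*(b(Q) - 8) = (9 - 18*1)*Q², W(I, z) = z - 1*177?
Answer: -1744129/1045576 ≈ -1.6681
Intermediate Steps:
W(I, z) = -177 + z (W(I, z) = z - 177 = -177 + z)
b(Q) = 8 - 9*Q²/8 (b(Q) = 8 + ((9 - 18*1)*Q²)/8 = 8 + ((9 - 18)*Q²)/8 = 8 + (-9*Q²)/8 = 8 - 9*Q²/8)
(b(1876) - 1273097)/(W(-1746, 145) + 3136760) = ((8 - 9/8*1876²) - 1273097)/((-177 + 145) + 3136760) = ((8 - 9/8*3519376) - 1273097)/(-32 + 3136760) = ((8 - 3959298) - 1273097)/3136728 = (-3959290 - 1273097)*(1/3136728) = -5232387*1/3136728 = -1744129/1045576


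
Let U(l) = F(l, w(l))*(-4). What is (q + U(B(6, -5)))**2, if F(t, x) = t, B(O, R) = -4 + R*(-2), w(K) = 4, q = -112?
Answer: 18496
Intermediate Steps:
B(O, R) = -4 - 2*R
U(l) = -4*l (U(l) = l*(-4) = -4*l)
(q + U(B(6, -5)))**2 = (-112 - 4*(-4 - 2*(-5)))**2 = (-112 - 4*(-4 + 10))**2 = (-112 - 4*6)**2 = (-112 - 24)**2 = (-136)**2 = 18496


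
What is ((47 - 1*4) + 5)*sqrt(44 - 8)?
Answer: 288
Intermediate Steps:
((47 - 1*4) + 5)*sqrt(44 - 8) = ((47 - 4) + 5)*sqrt(36) = (43 + 5)*6 = 48*6 = 288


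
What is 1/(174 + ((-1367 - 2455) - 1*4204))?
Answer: -1/7852 ≈ -0.00012736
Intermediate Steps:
1/(174 + ((-1367 - 2455) - 1*4204)) = 1/(174 + (-3822 - 4204)) = 1/(174 - 8026) = 1/(-7852) = -1/7852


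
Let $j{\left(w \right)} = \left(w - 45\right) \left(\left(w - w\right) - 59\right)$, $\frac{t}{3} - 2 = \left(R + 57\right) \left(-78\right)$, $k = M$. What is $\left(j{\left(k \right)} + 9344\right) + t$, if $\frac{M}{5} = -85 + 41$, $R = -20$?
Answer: $16327$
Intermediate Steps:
$M = -220$ ($M = 5 \left(-85 + 41\right) = 5 \left(-44\right) = -220$)
$k = -220$
$t = -8652$ ($t = 6 + 3 \left(-20 + 57\right) \left(-78\right) = 6 + 3 \cdot 37 \left(-78\right) = 6 + 3 \left(-2886\right) = 6 - 8658 = -8652$)
$j{\left(w \right)} = 2655 - 59 w$ ($j{\left(w \right)} = \left(-45 + w\right) \left(0 - 59\right) = \left(-45 + w\right) \left(-59\right) = 2655 - 59 w$)
$\left(j{\left(k \right)} + 9344\right) + t = \left(\left(2655 - -12980\right) + 9344\right) - 8652 = \left(\left(2655 + 12980\right) + 9344\right) - 8652 = \left(15635 + 9344\right) - 8652 = 24979 - 8652 = 16327$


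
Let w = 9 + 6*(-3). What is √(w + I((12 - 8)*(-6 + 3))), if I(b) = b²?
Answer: 3*√15 ≈ 11.619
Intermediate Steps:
w = -9 (w = 9 - 18 = -9)
√(w + I((12 - 8)*(-6 + 3))) = √(-9 + ((12 - 8)*(-6 + 3))²) = √(-9 + (4*(-3))²) = √(-9 + (-12)²) = √(-9 + 144) = √135 = 3*√15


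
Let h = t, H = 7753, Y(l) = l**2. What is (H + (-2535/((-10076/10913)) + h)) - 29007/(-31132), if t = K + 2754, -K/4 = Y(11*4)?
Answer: 216032074251/39210754 ≈ 5509.5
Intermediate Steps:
K = -7744 (K = -4*(11*4)**2 = -4*44**2 = -4*1936 = -7744)
t = -4990 (t = -7744 + 2754 = -4990)
h = -4990
(H + (-2535/((-10076/10913)) + h)) - 29007/(-31132) = (7753 + (-2535/((-10076/10913)) - 4990)) - 29007/(-31132) = (7753 + (-2535/((-10076*1/10913)) - 4990)) - 29007*(-1/31132) = (7753 + (-2535/(-10076/10913) - 4990)) + 29007/31132 = (7753 + (-2535*(-10913/10076) - 4990)) + 29007/31132 = (7753 + (27664455/10076 - 4990)) + 29007/31132 = (7753 - 22614785/10076) + 29007/31132 = 55504443/10076 + 29007/31132 = 216032074251/39210754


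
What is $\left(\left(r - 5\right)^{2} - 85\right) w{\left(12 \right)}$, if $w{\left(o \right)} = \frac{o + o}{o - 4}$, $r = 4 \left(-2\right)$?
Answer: $252$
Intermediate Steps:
$r = -8$
$w{\left(o \right)} = \frac{2 o}{-4 + o}$
$\left(\left(r - 5\right)^{2} - 85\right) w{\left(12 \right)} = \left(\left(-8 - 5\right)^{2} - 85\right) 2 \cdot 12 \frac{1}{-4 + 12} = \left(\left(-13\right)^{2} - 85\right) 2 \cdot 12 \cdot \frac{1}{8} = \left(169 - 85\right) 2 \cdot 12 \cdot \frac{1}{8} = 84 \cdot 3 = 252$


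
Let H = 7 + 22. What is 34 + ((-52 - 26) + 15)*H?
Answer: -1793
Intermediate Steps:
H = 29
34 + ((-52 - 26) + 15)*H = 34 + ((-52 - 26) + 15)*29 = 34 + (-78 + 15)*29 = 34 - 63*29 = 34 - 1827 = -1793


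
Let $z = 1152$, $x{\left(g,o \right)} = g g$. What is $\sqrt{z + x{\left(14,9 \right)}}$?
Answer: $2 \sqrt{337} \approx 36.715$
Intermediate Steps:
$x{\left(g,o \right)} = g^{2}$
$\sqrt{z + x{\left(14,9 \right)}} = \sqrt{1152 + 14^{2}} = \sqrt{1152 + 196} = \sqrt{1348} = 2 \sqrt{337}$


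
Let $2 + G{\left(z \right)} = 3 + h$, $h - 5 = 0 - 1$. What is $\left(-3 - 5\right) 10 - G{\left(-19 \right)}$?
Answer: $-85$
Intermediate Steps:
$h = 4$ ($h = 5 + \left(0 - 1\right) = 5 - 1 = 4$)
$G{\left(z \right)} = 5$ ($G{\left(z \right)} = -2 + \left(3 + 4\right) = -2 + 7 = 5$)
$\left(-3 - 5\right) 10 - G{\left(-19 \right)} = \left(-3 - 5\right) 10 - 5 = \left(-8\right) 10 - 5 = -80 - 5 = -85$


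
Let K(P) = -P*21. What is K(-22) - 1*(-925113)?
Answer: 925575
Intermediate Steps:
K(P) = -21*P
K(-22) - 1*(-925113) = -21*(-22) - 1*(-925113) = 462 + 925113 = 925575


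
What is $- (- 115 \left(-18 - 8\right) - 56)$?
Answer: $-2934$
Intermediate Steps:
$- (- 115 \left(-18 - 8\right) - 56) = - (\left(-115\right) \left(-26\right) - 56) = - (2990 - 56) = \left(-1\right) 2934 = -2934$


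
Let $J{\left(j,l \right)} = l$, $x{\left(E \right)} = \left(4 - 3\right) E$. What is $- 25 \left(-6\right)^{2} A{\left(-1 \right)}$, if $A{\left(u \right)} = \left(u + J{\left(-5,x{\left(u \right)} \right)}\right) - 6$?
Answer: $7200$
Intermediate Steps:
$x{\left(E \right)} = E$ ($x{\left(E \right)} = 1 E = E$)
$A{\left(u \right)} = -6 + 2 u$ ($A{\left(u \right)} = \left(u + u\right) - 6 = 2 u - 6 = -6 + 2 u$)
$- 25 \left(-6\right)^{2} A{\left(-1 \right)} = - 25 \left(-6\right)^{2} \left(-6 + 2 \left(-1\right)\right) = \left(-25\right) 36 \left(-6 - 2\right) = \left(-900\right) \left(-8\right) = 7200$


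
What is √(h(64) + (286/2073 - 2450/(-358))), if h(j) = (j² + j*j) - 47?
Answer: √1122452195313378/371067 ≈ 90.288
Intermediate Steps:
h(j) = -47 + 2*j² (h(j) = (j² + j²) - 47 = 2*j² - 47 = -47 + 2*j²)
√(h(64) + (286/2073 - 2450/(-358))) = √((-47 + 2*64²) + (286/2073 - 2450/(-358))) = √((-47 + 2*4096) + (286*(1/2073) - 2450*(-1/358))) = √((-47 + 8192) + (286/2073 + 1225/179)) = √(8145 + 2590619/371067) = √(3024931334/371067) = √1122452195313378/371067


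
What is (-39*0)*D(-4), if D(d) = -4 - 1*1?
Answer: 0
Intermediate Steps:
D(d) = -5 (D(d) = -4 - 1 = -5)
(-39*0)*D(-4) = -39*0*(-5) = 0*(-5) = 0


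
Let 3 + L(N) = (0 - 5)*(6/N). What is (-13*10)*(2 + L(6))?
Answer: 780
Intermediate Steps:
L(N) = -3 - 30/N (L(N) = -3 + (0 - 5)*(6/N) = -3 - 30/N)
(-13*10)*(2 + L(6)) = (-13*10)*(2 + (-3 - 30/6)) = -130*(2 + (-3 - 30*1/6)) = -130*(2 + (-3 - 5)) = -130*(2 - 8) = -130*(-6) = 780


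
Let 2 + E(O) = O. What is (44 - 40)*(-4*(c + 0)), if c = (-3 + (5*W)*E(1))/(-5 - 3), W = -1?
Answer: 4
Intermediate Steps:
E(O) = -2 + O
c = -¼ (c = (-3 + (5*(-1))*(-2 + 1))/(-5 - 3) = (-3 - 5*(-1))/(-8) = (-3 + 5)*(-⅛) = 2*(-⅛) = -¼ ≈ -0.25000)
(44 - 40)*(-4*(c + 0)) = (44 - 40)*(-4*(-¼ + 0)) = 4*(-4*(-¼)) = 4*1 = 4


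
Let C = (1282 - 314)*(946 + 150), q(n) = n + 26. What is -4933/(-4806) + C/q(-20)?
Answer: 849808261/4806 ≈ 1.7682e+5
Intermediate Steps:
q(n) = 26 + n
C = 1060928 (C = 968*1096 = 1060928)
-4933/(-4806) + C/q(-20) = -4933/(-4806) + 1060928/(26 - 20) = -4933*(-1/4806) + 1060928/6 = 4933/4806 + 1060928*(⅙) = 4933/4806 + 530464/3 = 849808261/4806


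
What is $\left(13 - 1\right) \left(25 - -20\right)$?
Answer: $540$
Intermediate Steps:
$\left(13 - 1\right) \left(25 - -20\right) = 12 \left(25 + 20\right) = 12 \cdot 45 = 540$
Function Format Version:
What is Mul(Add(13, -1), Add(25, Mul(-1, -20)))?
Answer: 540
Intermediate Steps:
Mul(Add(13, -1), Add(25, Mul(-1, -20))) = Mul(12, Add(25, 20)) = Mul(12, 45) = 540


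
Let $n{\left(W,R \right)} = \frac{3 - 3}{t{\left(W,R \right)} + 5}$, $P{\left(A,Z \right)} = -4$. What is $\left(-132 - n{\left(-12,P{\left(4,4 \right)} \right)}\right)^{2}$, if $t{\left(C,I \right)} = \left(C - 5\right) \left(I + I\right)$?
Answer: $17424$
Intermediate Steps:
$t{\left(C,I \right)} = 2 I \left(-5 + C\right)$ ($t{\left(C,I \right)} = \left(-5 + C\right) 2 I = 2 I \left(-5 + C\right)$)
$n{\left(W,R \right)} = 0$ ($n{\left(W,R \right)} = \frac{3 - 3}{2 R \left(-5 + W\right) + 5} = \frac{0}{5 + 2 R \left(-5 + W\right)} = 0$)
$\left(-132 - n{\left(-12,P{\left(4,4 \right)} \right)}\right)^{2} = \left(-132 - 0\right)^{2} = \left(-132 + 0\right)^{2} = \left(-132\right)^{2} = 17424$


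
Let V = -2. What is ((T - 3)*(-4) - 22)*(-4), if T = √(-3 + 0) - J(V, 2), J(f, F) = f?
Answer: 72 + 16*I*√3 ≈ 72.0 + 27.713*I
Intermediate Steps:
T = 2 + I*√3 (T = √(-3 + 0) - 1*(-2) = √(-3) + 2 = I*√3 + 2 = 2 + I*√3 ≈ 2.0 + 1.732*I)
((T - 3)*(-4) - 22)*(-4) = (((2 + I*√3) - 3)*(-4) - 22)*(-4) = ((-1 + I*√3)*(-4) - 22)*(-4) = ((4 - 4*I*√3) - 22)*(-4) = (-18 - 4*I*√3)*(-4) = 72 + 16*I*√3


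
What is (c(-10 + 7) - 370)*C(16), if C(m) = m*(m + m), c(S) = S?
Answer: -190976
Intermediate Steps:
C(m) = 2*m² (C(m) = m*(2*m) = 2*m²)
(c(-10 + 7) - 370)*C(16) = ((-10 + 7) - 370)*(2*16²) = (-3 - 370)*(2*256) = -373*512 = -190976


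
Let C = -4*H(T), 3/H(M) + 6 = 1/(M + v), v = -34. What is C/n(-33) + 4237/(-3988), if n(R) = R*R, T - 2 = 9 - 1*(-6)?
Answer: -158146009/149107332 ≈ -1.0606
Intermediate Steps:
T = 17 (T = 2 + (9 - 1*(-6)) = 2 + (9 + 6) = 2 + 15 = 17)
H(M) = 3/(-6 + 1/(-34 + M)) (H(M) = 3/(-6 + 1/(M - 34)) = 3/(-6 + 1/(-34 + M)))
n(R) = R**2
C = 204/103 (C = -12*(34 - 1*17)/(-205 + 6*17) = -12*(34 - 17)/(-205 + 102) = -12*17/(-103) = -12*(-1)*17/103 = -4*(-51/103) = 204/103 ≈ 1.9806)
C/n(-33) + 4237/(-3988) = 204/(103*((-33)**2)) + 4237/(-3988) = (204/103)/1089 + 4237*(-1/3988) = (204/103)*(1/1089) - 4237/3988 = 68/37389 - 4237/3988 = -158146009/149107332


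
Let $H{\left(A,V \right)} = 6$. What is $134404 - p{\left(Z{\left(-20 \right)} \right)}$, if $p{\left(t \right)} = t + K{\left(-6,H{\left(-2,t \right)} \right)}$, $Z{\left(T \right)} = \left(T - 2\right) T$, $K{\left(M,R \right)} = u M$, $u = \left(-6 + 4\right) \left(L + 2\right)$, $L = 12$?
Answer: $133796$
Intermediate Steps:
$u = -28$ ($u = \left(-6 + 4\right) \left(12 + 2\right) = \left(-2\right) 14 = -28$)
$K{\left(M,R \right)} = - 28 M$
$Z{\left(T \right)} = T \left(-2 + T\right)$ ($Z{\left(T \right)} = \left(-2 + T\right) T = T \left(-2 + T\right)$)
$p{\left(t \right)} = 168 + t$ ($p{\left(t \right)} = t - -168 = t + 168 = 168 + t$)
$134404 - p{\left(Z{\left(-20 \right)} \right)} = 134404 - \left(168 - 20 \left(-2 - 20\right)\right) = 134404 - \left(168 - -440\right) = 134404 - \left(168 + 440\right) = 134404 - 608 = 133796$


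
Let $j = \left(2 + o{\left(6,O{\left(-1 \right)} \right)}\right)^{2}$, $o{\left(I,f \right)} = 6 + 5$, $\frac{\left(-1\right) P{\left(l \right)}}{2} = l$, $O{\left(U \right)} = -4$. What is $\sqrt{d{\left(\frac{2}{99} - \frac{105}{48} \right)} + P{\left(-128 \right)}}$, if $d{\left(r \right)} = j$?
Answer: $5 \sqrt{17} \approx 20.616$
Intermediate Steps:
$P{\left(l \right)} = - 2 l$
$o{\left(I,f \right)} = 11$
$j = 169$ ($j = \left(2 + 11\right)^{2} = 13^{2} = 169$)
$d{\left(r \right)} = 169$
$\sqrt{d{\left(\frac{2}{99} - \frac{105}{48} \right)} + P{\left(-128 \right)}} = \sqrt{169 - -256} = \sqrt{169 + 256} = \sqrt{425} = 5 \sqrt{17}$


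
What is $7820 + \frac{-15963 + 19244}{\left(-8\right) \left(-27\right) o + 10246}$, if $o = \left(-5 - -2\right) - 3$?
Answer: $\frac{69992281}{8950} \approx 7820.4$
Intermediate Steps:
$o = -6$ ($o = \left(-5 + 2\right) - 3 = -3 - 3 = -6$)
$7820 + \frac{-15963 + 19244}{\left(-8\right) \left(-27\right) o + 10246} = 7820 + \frac{-15963 + 19244}{\left(-8\right) \left(-27\right) \left(-6\right) + 10246} = 7820 + \frac{3281}{216 \left(-6\right) + 10246} = 7820 + \frac{3281}{-1296 + 10246} = 7820 + \frac{3281}{8950} = \frac{69992281}{8950}$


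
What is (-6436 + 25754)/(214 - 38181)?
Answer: -19318/37967 ≈ -0.50881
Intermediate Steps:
(-6436 + 25754)/(214 - 38181) = 19318/(-37967) = 19318*(-1/37967) = -19318/37967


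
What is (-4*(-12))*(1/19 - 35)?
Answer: -31872/19 ≈ -1677.5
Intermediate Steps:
(-4*(-12))*(1/19 - 35) = 48*(1/19 - 35) = 48*(-664/19) = -31872/19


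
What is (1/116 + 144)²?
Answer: 279057025/13456 ≈ 20738.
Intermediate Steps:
(1/116 + 144)² = (16705/116)² = 279057025/13456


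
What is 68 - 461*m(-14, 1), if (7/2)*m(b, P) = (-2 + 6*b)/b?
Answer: -36314/49 ≈ -741.10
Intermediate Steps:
m(b, P) = 2*(-2 + 6*b)/(7*b) (m(b, P) = 2*((-2 + 6*b)/b)/7 = 2*(-2 + 6*b)/(7*b))
68 - 461*m(-14, 1) = 68 - 1844*(-1 + 3*(-14))/(7*(-14)) = 68 - 1844*(-1)*(-1 - 42)/(7*14) = 68 - 1844*(-1)*(-43)/(7*14) = 68 - 461*86/49 = 68 - 39646/49 = -36314/49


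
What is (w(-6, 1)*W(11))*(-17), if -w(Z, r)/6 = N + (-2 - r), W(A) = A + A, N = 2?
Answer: -2244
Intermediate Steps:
W(A) = 2*A
w(Z, r) = 6*r (w(Z, r) = -6*(2 + (-2 - r)) = -(-6)*r = 6*r)
(w(-6, 1)*W(11))*(-17) = ((6*1)*(2*11))*(-17) = (6*22)*(-17) = 132*(-17) = -2244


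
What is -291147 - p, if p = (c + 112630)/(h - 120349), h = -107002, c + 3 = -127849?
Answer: -66192576819/227351 ≈ -2.9115e+5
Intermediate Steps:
c = -127852 (c = -3 - 127849 = -127852)
p = 15222/227351 (p = (-127852 + 112630)/(-107002 - 120349) = -15222/(-227351) = -15222*(-1/227351) = 15222/227351 ≈ 0.066954)
-291147 - p = -291147 - 1*15222/227351 = -291147 - 15222/227351 = -66192576819/227351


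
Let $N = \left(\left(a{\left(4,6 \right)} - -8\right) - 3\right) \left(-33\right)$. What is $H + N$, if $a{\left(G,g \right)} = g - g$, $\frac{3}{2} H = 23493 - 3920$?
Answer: $\frac{38651}{3} \approx 12884.0$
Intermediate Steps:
$H = \frac{39146}{3}$ ($H = \frac{2 \left(23493 - 3920\right)}{3} = \frac{2}{3} \cdot 19573 = \frac{39146}{3} \approx 13049.0$)
$a{\left(G,g \right)} = 0$
$N = -165$ ($N = \left(\left(0 - -8\right) - 3\right) \left(-33\right) = \left(\left(0 + 8\right) - 3\right) \left(-33\right) = \left(8 - 3\right) \left(-33\right) = 5 \left(-33\right) = -165$)
$H + N = \frac{39146}{3} - 165 = \frac{38651}{3}$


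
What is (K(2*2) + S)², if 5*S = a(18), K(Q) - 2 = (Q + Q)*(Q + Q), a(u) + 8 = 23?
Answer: 4761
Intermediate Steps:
a(u) = 15 (a(u) = -8 + 23 = 15)
K(Q) = 2 + 4*Q² (K(Q) = 2 + (Q + Q)*(Q + Q) = 2 + (2*Q)*(2*Q) = 2 + 4*Q²)
S = 3 (S = (⅕)*15 = 3)
(K(2*2) + S)² = ((2 + 4*(2*2)²) + 3)² = ((2 + 4*4²) + 3)² = ((2 + 4*16) + 3)² = ((2 + 64) + 3)² = (66 + 3)² = 69² = 4761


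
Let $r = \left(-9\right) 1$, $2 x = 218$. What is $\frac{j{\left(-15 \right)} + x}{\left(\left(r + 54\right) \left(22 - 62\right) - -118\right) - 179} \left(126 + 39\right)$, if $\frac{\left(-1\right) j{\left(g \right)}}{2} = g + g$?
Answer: $- \frac{27885}{1861} \approx -14.984$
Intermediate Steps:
$x = 109$ ($x = \frac{1}{2} \cdot 218 = 109$)
$j{\left(g \right)} = - 4 g$ ($j{\left(g \right)} = - 2 \left(g + g\right) = - 2 \cdot 2 g = - 4 g$)
$r = -9$
$\frac{j{\left(-15 \right)} + x}{\left(\left(r + 54\right) \left(22 - 62\right) - -118\right) - 179} \left(126 + 39\right) = \frac{\left(-4\right) \left(-15\right) + 109}{\left(\left(-9 + 54\right) \left(22 - 62\right) - -118\right) - 179} \left(126 + 39\right) = \frac{60 + 109}{\left(45 \left(-40\right) + 118\right) - 179} \cdot 165 = \frac{169}{\left(-1800 + 118\right) - 179} \cdot 165 = \frac{169}{-1682 - 179} \cdot 165 = \frac{169}{-1861} \cdot 165 = 169 \left(- \frac{1}{1861}\right) 165 = \left(- \frac{169}{1861}\right) 165 = - \frac{27885}{1861}$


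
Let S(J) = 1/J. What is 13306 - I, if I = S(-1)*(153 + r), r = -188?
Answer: 13271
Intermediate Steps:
S(J) = 1/J
I = 35 (I = (153 - 188)/(-1) = -1*(-35) = 35)
13306 - I = 13306 - 1*35 = 13306 - 35 = 13271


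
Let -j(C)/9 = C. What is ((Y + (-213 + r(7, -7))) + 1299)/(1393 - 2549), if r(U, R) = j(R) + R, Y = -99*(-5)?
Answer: -1637/1156 ≈ -1.4161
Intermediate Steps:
Y = 495
j(C) = -9*C
r(U, R) = -8*R (r(U, R) = -9*R + R = -8*R)
((Y + (-213 + r(7, -7))) + 1299)/(1393 - 2549) = ((495 + (-213 - 8*(-7))) + 1299)/(1393 - 2549) = ((495 + (-213 + 56)) + 1299)/(-1156) = ((495 - 157) + 1299)*(-1/1156) = (338 + 1299)*(-1/1156) = 1637*(-1/1156) = -1637/1156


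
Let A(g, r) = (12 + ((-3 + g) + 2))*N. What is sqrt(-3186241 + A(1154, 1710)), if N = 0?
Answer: I*sqrt(3186241) ≈ 1785.0*I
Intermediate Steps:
A(g, r) = 0 (A(g, r) = (12 + ((-3 + g) + 2))*0 = (12 + (-1 + g))*0 = (11 + g)*0 = 0)
sqrt(-3186241 + A(1154, 1710)) = sqrt(-3186241 + 0) = sqrt(-3186241) = I*sqrt(3186241)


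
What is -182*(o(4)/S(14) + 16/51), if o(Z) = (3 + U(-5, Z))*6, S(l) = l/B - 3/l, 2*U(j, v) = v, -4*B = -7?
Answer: -4215848/5559 ≈ -758.38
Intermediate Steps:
B = 7/4 (B = -¼*(-7) = 7/4 ≈ 1.7500)
U(j, v) = v/2
S(l) = -3/l + 4*l/7 (S(l) = l/(7/4) - 3/l = l*(4/7) - 3/l = 4*l/7 - 3/l = -3/l + 4*l/7)
o(Z) = 18 + 3*Z (o(Z) = (3 + Z/2)*6 = 18 + 3*Z)
-182*(o(4)/S(14) + 16/51) = -182*((18 + 3*4)/(-3/14 + (4/7)*14) + 16/51) = -182*((18 + 12)/(-3*1/14 + 8) + 16*(1/51)) = -182*(30/(-3/14 + 8) + 16/51) = -182*(30/(109/14) + 16/51) = -182*(30*(14/109) + 16/51) = -182*(420/109 + 16/51) = -182*23164/5559 = -4215848/5559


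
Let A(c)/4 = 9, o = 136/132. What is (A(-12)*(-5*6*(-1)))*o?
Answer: 12240/11 ≈ 1112.7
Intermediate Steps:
o = 34/33 (o = 136*(1/132) = 34/33 ≈ 1.0303)
A(c) = 36 (A(c) = 4*9 = 36)
(A(-12)*(-5*6*(-1)))*o = (36*(-5*6*(-1)))*(34/33) = (36*(-30*(-1)))*(34/33) = (36*30)*(34/33) = 1080*(34/33) = 12240/11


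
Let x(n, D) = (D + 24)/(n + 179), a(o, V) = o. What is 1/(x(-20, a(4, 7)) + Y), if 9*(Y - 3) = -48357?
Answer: -159/853802 ≈ -0.00018623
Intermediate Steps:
x(n, D) = (24 + D)/(179 + n)
Y = -5370 (Y = 3 + (⅑)*(-48357) = 3 - 5373 = -5370)
1/(x(-20, a(4, 7)) + Y) = 1/((24 + 4)/(179 - 20) - 5370) = 1/(28/159 - 5370) = 1/(-853802/159) = -159/853802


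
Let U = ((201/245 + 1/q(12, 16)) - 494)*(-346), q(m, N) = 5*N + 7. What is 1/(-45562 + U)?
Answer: 21315/2665955758 ≈ 7.9953e-6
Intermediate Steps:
q(m, N) = 7 + 5*N
U = 3637109788/21315 (U = ((201/245 + 1/(7 + 5*16)) - 494)*(-346) = ((201*(1/245) + 1/(7 + 80)) - 494)*(-346) = ((201/245 + 1/87) - 494)*(-346) = (17732/21315 - 494)*(-346) = -10511878/21315*(-346) = 3637109788/21315 ≈ 1.7064e+5)
1/(-45562 + U) = 1/(-45562 + 3637109788/21315) = 1/(2665955758/21315) = 21315/2665955758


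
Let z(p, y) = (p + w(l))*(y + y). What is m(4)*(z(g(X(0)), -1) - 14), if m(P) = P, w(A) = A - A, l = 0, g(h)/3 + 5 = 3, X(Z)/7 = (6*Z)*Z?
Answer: -8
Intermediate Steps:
X(Z) = 42*Z² (X(Z) = 7*((6*Z)*Z) = 7*(6*Z²) = 42*Z²)
g(h) = -6 (g(h) = -15 + 3*3 = -15 + 9 = -6)
w(A) = 0
z(p, y) = 2*p*y (z(p, y) = (p + 0)*(y + y) = p*(2*y) = 2*p*y)
m(4)*(z(g(X(0)), -1) - 14) = 4*(2*(-6)*(-1) - 14) = 4*(12 - 14) = 4*(-2) = -8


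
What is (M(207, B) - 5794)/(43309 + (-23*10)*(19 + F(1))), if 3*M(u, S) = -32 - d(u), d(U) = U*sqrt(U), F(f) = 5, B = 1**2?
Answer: -17414/113367 - 9*sqrt(23)/1643 ≈ -0.17988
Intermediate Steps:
B = 1
d(U) = U**(3/2)
M(u, S) = -32/3 - u**(3/2)/3 (M(u, S) = (-32 - u**(3/2))/3 = -32/3 - u**(3/2)/3)
(M(207, B) - 5794)/(43309 + (-23*10)*(19 + F(1))) = ((-32/3 - 207*sqrt(23)) - 5794)/(43309 + (-23*10)*(19 + 5)) = ((-32/3 - 207*sqrt(23)) - 5794)/(43309 - 230*24) = ((-32/3 - 207*sqrt(23)) - 5794)/(43309 - 5520) = (-17414/3 - 207*sqrt(23))/37789 = (-17414/3 - 207*sqrt(23))*(1/37789) = -17414/113367 - 9*sqrt(23)/1643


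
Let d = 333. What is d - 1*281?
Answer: 52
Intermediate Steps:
d - 1*281 = 333 - 1*281 = 333 - 281 = 52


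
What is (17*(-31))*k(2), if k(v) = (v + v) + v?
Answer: -3162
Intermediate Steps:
k(v) = 3*v (k(v) = 2*v + v = 3*v)
(17*(-31))*k(2) = (17*(-31))*(3*2) = -527*6 = -3162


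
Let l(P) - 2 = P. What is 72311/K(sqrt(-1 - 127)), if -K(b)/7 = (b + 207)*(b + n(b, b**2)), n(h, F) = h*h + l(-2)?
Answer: 15040688/38808231 + 5712569*I*sqrt(2)/620931696 ≈ 0.38756 + 0.013011*I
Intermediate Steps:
l(P) = 2 + P
n(h, F) = h**2 (n(h, F) = h*h + (2 - 2) = h**2 + 0 = h**2)
K(b) = -7*(207 + b)*(b + b**2) (K(b) = -7*(b + 207)*(b + b**2) = -7*(207 + b)*(b + b**2))
72311/K(sqrt(-1 - 127)) = 72311/((7*sqrt(-1 - 127)*(-207 - (sqrt(-1 - 127))**2 - 208*sqrt(-1 - 127)))) = 72311/((7*sqrt(-128)*(-207 - (sqrt(-128))**2 - 1664*I*sqrt(2)))) = 72311/((7*(8*I*sqrt(2))*(-207 - (8*I*sqrt(2))**2 - 1664*I*sqrt(2)))) = 72311/((7*(8*I*sqrt(2))*(-207 - 1*(-128) - 1664*I*sqrt(2)))) = 72311/((7*(8*I*sqrt(2))*(-207 + 128 - 1664*I*sqrt(2)))) = 72311/((7*(8*I*sqrt(2))*(-79 - 1664*I*sqrt(2)))) = 72311/((56*I*sqrt(2)*(-79 - 1664*I*sqrt(2)))) = 72311*(-I*sqrt(2)/(112*(-79 - 1664*I*sqrt(2)))) = -72311*I*sqrt(2)/(112*(-79 - 1664*I*sqrt(2)))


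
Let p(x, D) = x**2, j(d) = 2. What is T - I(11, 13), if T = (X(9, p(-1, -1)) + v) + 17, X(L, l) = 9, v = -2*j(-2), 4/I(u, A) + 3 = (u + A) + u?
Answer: 175/8 ≈ 21.875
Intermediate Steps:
I(u, A) = 4/(-3 + A + 2*u) (I(u, A) = 4/(-3 + ((u + A) + u)) = 4/(-3 + ((A + u) + u)) = 4/(-3 + (A + 2*u)) = 4/(-3 + A + 2*u))
v = -4 (v = -2*2 = -4)
T = 22 (T = (9 - 4) + 17 = 5 + 17 = 22)
T - I(11, 13) = 22 - 4/(-3 + 13 + 2*11) = 22 - 4/(-3 + 13 + 22) = 22 - 4/32 = 22 - 1*1/8 = 22 - 1/8 = 175/8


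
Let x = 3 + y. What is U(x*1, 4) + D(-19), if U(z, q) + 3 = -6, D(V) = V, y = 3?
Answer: -28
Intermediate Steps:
x = 6 (x = 3 + 3 = 6)
U(z, q) = -9 (U(z, q) = -3 - 6 = -9)
U(x*1, 4) + D(-19) = -9 - 19 = -28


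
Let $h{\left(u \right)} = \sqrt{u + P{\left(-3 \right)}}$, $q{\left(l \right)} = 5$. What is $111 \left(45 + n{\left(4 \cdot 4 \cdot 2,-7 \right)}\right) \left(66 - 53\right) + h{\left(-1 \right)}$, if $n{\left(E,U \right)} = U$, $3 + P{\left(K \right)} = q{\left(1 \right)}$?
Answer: $54835$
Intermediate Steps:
$P{\left(K \right)} = 2$ ($P{\left(K \right)} = -3 + 5 = 2$)
$h{\left(u \right)} = \sqrt{2 + u}$ ($h{\left(u \right)} = \sqrt{u + 2} = \sqrt{2 + u}$)
$111 \left(45 + n{\left(4 \cdot 4 \cdot 2,-7 \right)}\right) \left(66 - 53\right) + h{\left(-1 \right)} = 111 \left(45 - 7\right) \left(66 - 53\right) + \sqrt{2 - 1} = 111 \cdot 38 \cdot 13 + \sqrt{1} = 111 \cdot 494 + 1 = 54834 + 1 = 54835$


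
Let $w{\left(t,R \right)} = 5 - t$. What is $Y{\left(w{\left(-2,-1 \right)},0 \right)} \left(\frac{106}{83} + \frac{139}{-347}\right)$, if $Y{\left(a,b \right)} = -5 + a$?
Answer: $\frac{50490}{28801} \approx 1.7531$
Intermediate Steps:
$Y{\left(w{\left(-2,-1 \right)},0 \right)} \left(\frac{106}{83} + \frac{139}{-347}\right) = \left(-5 + \left(5 - -2\right)\right) \left(\frac{106}{83} + \frac{139}{-347}\right) = \left(-5 + \left(5 + 2\right)\right) \left(106 \cdot \frac{1}{83} + 139 \left(- \frac{1}{347}\right)\right) = \left(-5 + 7\right) \left(\frac{106}{83} - \frac{139}{347}\right) = 2 \cdot \frac{25245}{28801} = \frac{50490}{28801}$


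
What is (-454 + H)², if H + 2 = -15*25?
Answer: 690561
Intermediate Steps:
H = -377 (H = -2 - 15*25 = -2 - 375 = -377)
(-454 + H)² = (-454 - 377)² = (-831)² = 690561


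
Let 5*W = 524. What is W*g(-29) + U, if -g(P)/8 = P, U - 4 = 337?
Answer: 123273/5 ≈ 24655.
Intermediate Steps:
U = 341 (U = 4 + 337 = 341)
g(P) = -8*P
W = 524/5 (W = (1/5)*524 = 524/5 ≈ 104.80)
W*g(-29) + U = 524*(-8*(-29))/5 + 341 = (524/5)*232 + 341 = 121568/5 + 341 = 123273/5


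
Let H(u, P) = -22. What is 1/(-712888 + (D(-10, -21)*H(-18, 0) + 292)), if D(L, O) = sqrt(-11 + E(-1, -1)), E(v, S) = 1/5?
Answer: -296915/211580443518 + 11*I*sqrt(30)/423160887036 ≈ -1.4033e-6 + 1.4238e-10*I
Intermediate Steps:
E(v, S) = 1/5
D(L, O) = 3*I*sqrt(30)/5 (D(L, O) = sqrt(-11 + 1/5) = sqrt(-54/5) = 3*I*sqrt(30)/5)
1/(-712888 + (D(-10, -21)*H(-18, 0) + 292)) = 1/(-712888 + ((3*I*sqrt(30)/5)*(-22) + 292)) = 1/(-712888 + (-66*I*sqrt(30)/5 + 292)) = 1/(-712888 + (292 - 66*I*sqrt(30)/5)) = 1/(-712596 - 66*I*sqrt(30)/5)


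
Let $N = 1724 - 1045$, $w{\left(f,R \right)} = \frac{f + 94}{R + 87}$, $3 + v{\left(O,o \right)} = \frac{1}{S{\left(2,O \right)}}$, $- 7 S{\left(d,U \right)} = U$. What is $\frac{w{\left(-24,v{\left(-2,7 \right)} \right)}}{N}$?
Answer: $\frac{4}{3395} \approx 0.0011782$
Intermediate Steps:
$S{\left(d,U \right)} = - \frac{U}{7}$
$v{\left(O,o \right)} = -3 - \frac{7}{O}$ ($v{\left(O,o \right)} = -3 + \frac{1}{\left(- \frac{1}{7}\right) O} = -3 - \frac{7}{O}$)
$w{\left(f,R \right)} = \frac{94 + f}{87 + R}$
$N = 679$
$\frac{w{\left(-24,v{\left(-2,7 \right)} \right)}}{N} = \frac{\frac{1}{87 - \left(3 + \frac{7}{-2}\right)} \left(94 - 24\right)}{679} = \frac{1}{87 - - \frac{1}{2}} \cdot 70 \cdot \frac{1}{679} = \frac{1}{87 + \left(-3 + \frac{7}{2}\right)} 70 \cdot \frac{1}{679} = \frac{1}{87 + \frac{1}{2}} \cdot 70 \cdot \frac{1}{679} = \frac{1}{\frac{175}{2}} \cdot 70 \cdot \frac{1}{679} = \frac{2}{175} \cdot 70 \cdot \frac{1}{679} = \frac{4}{5} \cdot \frac{1}{679} = \frac{4}{3395}$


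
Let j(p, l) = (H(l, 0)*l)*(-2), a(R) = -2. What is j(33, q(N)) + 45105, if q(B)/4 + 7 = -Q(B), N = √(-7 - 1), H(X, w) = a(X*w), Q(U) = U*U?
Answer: 45121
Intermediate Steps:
Q(U) = U²
H(X, w) = -2
N = 2*I*√2 (N = √(-8) = 2*I*√2 ≈ 2.8284*I)
q(B) = -28 - 4*B² (q(B) = -28 + 4*(-B²) = -28 - 4*B²)
j(p, l) = 4*l (j(p, l) = -2*l*(-2) = 4*l)
j(33, q(N)) + 45105 = 4*(-28 - 4*(2*I*√2)²) + 45105 = 4*(-28 - 4*(-8)) + 45105 = 4*(-28 + 32) + 45105 = 4*4 + 45105 = 16 + 45105 = 45121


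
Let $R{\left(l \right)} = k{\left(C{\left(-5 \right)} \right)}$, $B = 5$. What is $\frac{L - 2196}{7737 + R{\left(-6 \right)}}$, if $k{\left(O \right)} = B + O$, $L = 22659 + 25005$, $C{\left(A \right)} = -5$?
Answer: $\frac{15156}{2579} \approx 5.8767$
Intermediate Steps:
$L = 47664$
$k{\left(O \right)} = 5 + O$
$R{\left(l \right)} = 0$ ($R{\left(l \right)} = 5 - 5 = 0$)
$\frac{L - 2196}{7737 + R{\left(-6 \right)}} = \frac{47664 - 2196}{7737 + 0} = \frac{45468}{7737} = 45468 \cdot \frac{1}{7737} = \frac{15156}{2579}$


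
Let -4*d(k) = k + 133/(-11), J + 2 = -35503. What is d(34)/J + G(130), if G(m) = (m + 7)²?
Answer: 29321307421/1562220 ≈ 18769.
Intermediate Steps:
J = -35505 (J = -2 - 35503 = -35505)
d(k) = 133/44 - k/4 (d(k) = -(k + 133/(-11))/4 = -(k + 133*(-1/11))/4 = -(k - 133/11)/4 = -(-133/11 + k)/4 = 133/44 - k/4)
G(m) = (7 + m)²
d(34)/J + G(130) = (133/44 - ¼*34)/(-35505) + (7 + 130)² = (133/44 - 17/2)*(-1/35505) + 137² = -241/44*(-1/35505) + 18769 = 241/1562220 + 18769 = 29321307421/1562220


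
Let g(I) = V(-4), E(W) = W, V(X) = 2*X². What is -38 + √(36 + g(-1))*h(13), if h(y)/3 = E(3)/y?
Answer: -38 + 18*√17/13 ≈ -32.291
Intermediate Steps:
g(I) = 32 (g(I) = 2*(-4)² = 2*16 = 32)
h(y) = 9/y (h(y) = 3*(3/y) = 9/y)
-38 + √(36 + g(-1))*h(13) = -38 + √(36 + 32)*(9/13) = -38 + √68*(9*(1/13)) = -38 + (2*√17)*(9/13) = -38 + 18*√17/13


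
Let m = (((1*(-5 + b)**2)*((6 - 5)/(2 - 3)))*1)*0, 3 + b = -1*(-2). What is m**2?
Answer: 0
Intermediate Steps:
b = -1 (b = -3 - 1*(-2) = -3 + 2 = -1)
m = 0 (m = (((1*(-5 - 1)**2)*((6 - 5)/(2 - 3)))*1)*0 = (((1*(-6)**2)*(1/(-1)))*1)*0 = (((1*36)*(1*(-1)))*1)*0 = ((36*(-1))*1)*0 = -36*1*0 = -36*0 = 0)
m**2 = 0**2 = 0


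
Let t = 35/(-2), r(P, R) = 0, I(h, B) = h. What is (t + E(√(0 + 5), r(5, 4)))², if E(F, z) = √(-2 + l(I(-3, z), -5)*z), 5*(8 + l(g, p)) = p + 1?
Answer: 1217/4 - 35*I*√2 ≈ 304.25 - 49.497*I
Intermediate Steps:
l(g, p) = -39/5 + p/5 (l(g, p) = -8 + (p + 1)/5 = -8 + (1 + p)/5 = -8 + (⅕ + p/5) = -39/5 + p/5)
t = -35/2 (t = 35*(-½) = -35/2 ≈ -17.500)
E(F, z) = √(-2 - 44*z/5) (E(F, z) = √(-2 + (-39/5 + (⅕)*(-5))*z) = √(-2 + (-39/5 - 1)*z) = √(-2 - 44*z/5))
(t + E(√(0 + 5), r(5, 4)))² = (-35/2 + √(-50 - 220*0)/5)² = (-35/2 + √(-50 + 0)/5)² = (-35/2 + √(-50)/5)² = (-35/2 + (5*I*√2)/5)² = (-35/2 + I*√2)²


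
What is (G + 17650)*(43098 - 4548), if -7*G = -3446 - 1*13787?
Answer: 5427184650/7 ≈ 7.7531e+8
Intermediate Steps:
G = 17233/7 (G = -(-3446 - 1*13787)/7 = -(-3446 - 13787)/7 = -⅐*(-17233) = 17233/7 ≈ 2461.9)
(G + 17650)*(43098 - 4548) = (17233/7 + 17650)*(43098 - 4548) = (140783/7)*38550 = 5427184650/7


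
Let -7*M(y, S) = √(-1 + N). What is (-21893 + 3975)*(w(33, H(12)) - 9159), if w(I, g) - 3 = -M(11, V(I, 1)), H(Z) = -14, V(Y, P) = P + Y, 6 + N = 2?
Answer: 164057208 - 17918*I*√5/7 ≈ 1.6406e+8 - 5723.7*I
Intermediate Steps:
N = -4 (N = -6 + 2 = -4)
M(y, S) = -I*√5/7 (M(y, S) = -√(-1 - 4)/7 = -I*√5/7)
w(I, g) = 3 + I*√5/7 (w(I, g) = 3 - (-1)*I*√5/7 = 3 + I*√5/7)
(-21893 + 3975)*(w(33, H(12)) - 9159) = (-21893 + 3975)*((3 + I*√5/7) - 9159) = -17918*(-9156 + I*√5/7) = 164057208 - 17918*I*√5/7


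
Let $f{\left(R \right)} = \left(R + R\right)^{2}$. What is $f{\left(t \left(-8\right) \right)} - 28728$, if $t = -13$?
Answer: $14536$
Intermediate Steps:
$f{\left(R \right)} = 4 R^{2}$ ($f{\left(R \right)} = \left(2 R\right)^{2} = 4 R^{2}$)
$f{\left(t \left(-8\right) \right)} - 28728 = 4 \left(\left(-13\right) \left(-8\right)\right)^{2} - 28728 = 4 \cdot 104^{2} - 28728 = 4 \cdot 10816 - 28728 = 43264 - 28728 = 14536$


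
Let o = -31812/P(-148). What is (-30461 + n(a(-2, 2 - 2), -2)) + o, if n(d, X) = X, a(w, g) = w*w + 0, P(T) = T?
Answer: -1119178/37 ≈ -30248.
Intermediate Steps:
a(w, g) = w² (a(w, g) = w² + 0 = w²)
o = 7953/37 (o = -31812/(-148) = -31812*(-1/148) = 7953/37 ≈ 214.95)
(-30461 + n(a(-2, 2 - 2), -2)) + o = (-30461 - 2) + 7953/37 = -30463 + 7953/37 = -1119178/37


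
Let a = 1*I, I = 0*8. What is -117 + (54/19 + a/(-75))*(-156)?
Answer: -10647/19 ≈ -560.37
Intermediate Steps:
I = 0
a = 0 (a = 1*0 = 0)
-117 + (54/19 + a/(-75))*(-156) = -117 + (54/19 + 0/(-75))*(-156) = -117 + (54*(1/19) + 0*(-1/75))*(-156) = -117 + (54/19 + 0)*(-156) = -117 + (54/19)*(-156) = -117 - 8424/19 = -10647/19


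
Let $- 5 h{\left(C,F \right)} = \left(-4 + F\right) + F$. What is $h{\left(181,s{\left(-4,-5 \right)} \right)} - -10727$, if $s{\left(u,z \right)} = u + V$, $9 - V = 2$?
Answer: $\frac{53633}{5} \approx 10727.0$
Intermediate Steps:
$V = 7$ ($V = 9 - 2 = 7$)
$s{\left(u,z \right)} = 7 + u$ ($s{\left(u,z \right)} = u + 7 = 7 + u$)
$h{\left(C,F \right)} = \frac{4}{5} - \frac{2 F}{5}$ ($h{\left(C,F \right)} = - \frac{\left(-4 + F\right) + F}{5} = - \frac{-4 + 2 F}{5} = \frac{4}{5} - \frac{2 F}{5}$)
$h{\left(181,s{\left(-4,-5 \right)} \right)} - -10727 = \left(\frac{4}{5} - \frac{2 \left(7 - 4\right)}{5}\right) - -10727 = \left(\frac{4}{5} - \frac{6}{5}\right) + 10727 = - \frac{2}{5} + 10727 = \frac{53633}{5}$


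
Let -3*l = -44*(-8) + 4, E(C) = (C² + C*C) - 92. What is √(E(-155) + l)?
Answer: √430554/3 ≈ 218.72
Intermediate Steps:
E(C) = -92 + 2*C² (E(C) = (C² + C²) - 92 = 2*C² - 92 = -92 + 2*C²)
l = -356/3 (l = -(-44*(-8) + 4)/3 = -(352 + 4)/3 = -⅓*356 = -356/3 ≈ -118.67)
√(E(-155) + l) = √((-92 + 2*(-155)²) - 356/3) = √((-92 + 2*24025) - 356/3) = √((-92 + 48050) - 356/3) = √(47958 - 356/3) = √(143518/3) = √430554/3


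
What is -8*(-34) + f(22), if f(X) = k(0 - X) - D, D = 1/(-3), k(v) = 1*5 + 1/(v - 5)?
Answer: 7487/27 ≈ 277.30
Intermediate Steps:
k(v) = 5 + 1/(-5 + v)
D = -⅓ (D = -⅓*1 = -⅓ ≈ -0.33333)
f(X) = ⅓ + (-24 - 5*X)/(-5 - X) (f(X) = (-24 + 5*(0 - X))/(-5 + (0 - X)) - 1*(-⅓) = (-24 + 5*(-X))/(-5 - X) + ⅓ = (-24 - 5*X)/(-5 - X) + ⅓ = ⅓ + (-24 - 5*X)/(-5 - X))
-8*(-34) + f(22) = -8*(-34) + (77 + 16*22)/(3*(5 + 22)) = 272 + (⅓)*(77 + 352)/27 = 272 + (⅓)*(1/27)*429 = 272 + 143/27 = 7487/27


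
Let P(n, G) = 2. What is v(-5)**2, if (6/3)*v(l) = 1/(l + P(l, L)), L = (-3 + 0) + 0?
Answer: 1/36 ≈ 0.027778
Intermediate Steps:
L = -3 (L = -3 + 0 = -3)
v(l) = 1/(2*(2 + l)) (v(l) = 1/(2*(l + 2)) = 1/(2*(2 + l)))
v(-5)**2 = (1/(2*(2 - 5)))**2 = ((1/2)/(-3))**2 = ((1/2)*(-1/3))**2 = (-1/6)**2 = 1/36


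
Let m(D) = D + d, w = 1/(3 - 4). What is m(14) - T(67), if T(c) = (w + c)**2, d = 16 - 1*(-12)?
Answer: -4314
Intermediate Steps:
w = -1 (w = 1/(-1) = -1)
d = 28 (d = 16 + 12 = 28)
m(D) = 28 + D (m(D) = D + 28 = 28 + D)
T(c) = (-1 + c)**2
m(14) - T(67) = (28 + 14) - (-1 + 67)**2 = 42 - 1*66**2 = 42 - 1*4356 = 42 - 4356 = -4314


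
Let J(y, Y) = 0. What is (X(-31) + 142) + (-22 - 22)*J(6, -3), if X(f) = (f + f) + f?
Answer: 49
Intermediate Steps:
X(f) = 3*f (X(f) = 2*f + f = 3*f)
(X(-31) + 142) + (-22 - 22)*J(6, -3) = (3*(-31) + 142) + (-22 - 22)*0 = (-93 + 142) - 44*0 = 49 + 0 = 49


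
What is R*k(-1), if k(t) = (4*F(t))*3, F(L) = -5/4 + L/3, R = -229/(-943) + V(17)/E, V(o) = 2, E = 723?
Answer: -3181607/681789 ≈ -4.6666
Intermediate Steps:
R = 167453/681789 (R = -229/(-943) + 2/723 = -229*(-1/943) + 2*(1/723) = 229/943 + 2/723 = 167453/681789 ≈ 0.24561)
F(L) = -5/4 + L/3 (F(L) = -5*¼ + L*(⅓) = -5/4 + L/3)
k(t) = -15 + 4*t (k(t) = (4*(-5/4 + t/3))*3 = (-5 + 4*t/3)*3 = -15 + 4*t)
R*k(-1) = 167453*(-15 + 4*(-1))/681789 = 167453*(-15 - 4)/681789 = (167453/681789)*(-19) = -3181607/681789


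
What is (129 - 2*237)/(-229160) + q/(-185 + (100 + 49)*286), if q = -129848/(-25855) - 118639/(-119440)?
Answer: 82434857216209/50043156599187280 ≈ 0.0016473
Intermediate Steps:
q = 3715291293/617624240 (q = -129848*(-1/25855) - 118639*(-1/119440) = 129848/25855 + 118639/119440 = 3715291293/617624240 ≈ 6.0155)
(129 - 2*237)/(-229160) + q/(-185 + (100 + 49)*286) = (129 - 2*237)/(-229160) + 3715291293/(617624240*(-185 + (100 + 49)*286)) = (129 - 474)*(-1/229160) + 3715291293/(617624240*(-185 + 149*286)) = -345*(-1/229160) + 3715291293/(617624240*(-185 + 42614)) = 69/45832 + (3715291293/617624240)/42429 = 69/45832 + (3715291293/617624240)*(1/42429) = 69/45832 + 1238430431/8735059626320 = 82434857216209/50043156599187280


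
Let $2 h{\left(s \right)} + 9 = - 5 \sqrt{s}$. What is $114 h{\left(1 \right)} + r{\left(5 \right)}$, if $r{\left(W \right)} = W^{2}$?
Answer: $-773$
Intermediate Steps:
$h{\left(s \right)} = - \frac{9}{2} - \frac{5 \sqrt{s}}{2}$ ($h{\left(s \right)} = - \frac{9}{2} + \frac{\left(-5\right) \sqrt{s}}{2} = - \frac{9}{2} - \frac{5 \sqrt{s}}{2}$)
$114 h{\left(1 \right)} + r{\left(5 \right)} = 114 \left(- \frac{9}{2} - \frac{5 \sqrt{1}}{2}\right) + 5^{2} = 114 \left(- \frac{9}{2} - \frac{5}{2}\right) + 25 = 114 \left(-7\right) + 25 = -798 + 25 = -773$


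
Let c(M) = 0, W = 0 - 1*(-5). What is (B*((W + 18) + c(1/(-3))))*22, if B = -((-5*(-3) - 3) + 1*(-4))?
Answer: -4048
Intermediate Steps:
W = 5 (W = 0 + 5 = 5)
B = -8 (B = -((15 - 3) - 4) = -(12 - 4) = -1*8 = -8)
(B*((W + 18) + c(1/(-3))))*22 = -8*((5 + 18) + 0)*22 = -8*(23 + 0)*22 = -8*23*22 = -184*22 = -4048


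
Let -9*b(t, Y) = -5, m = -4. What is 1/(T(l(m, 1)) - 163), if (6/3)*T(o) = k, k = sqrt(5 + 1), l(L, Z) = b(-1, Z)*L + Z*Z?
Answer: -326/53135 - sqrt(6)/53135 ≈ -0.0061814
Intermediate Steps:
b(t, Y) = 5/9 (b(t, Y) = -1/9*(-5) = 5/9)
l(L, Z) = Z**2 + 5*L/9 (l(L, Z) = 5*L/9 + Z*Z = 5*L/9 + Z**2 = Z**2 + 5*L/9)
k = sqrt(6) ≈ 2.4495
T(o) = sqrt(6)/2
1/(T(l(m, 1)) - 163) = 1/(sqrt(6)/2 - 163) = 1/(-163 + sqrt(6)/2)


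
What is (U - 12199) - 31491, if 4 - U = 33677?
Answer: -77363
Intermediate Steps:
U = -33673 (U = 4 - 1*33677 = 4 - 33677 = -33673)
(U - 12199) - 31491 = (-33673 - 12199) - 31491 = -45872 - 31491 = -77363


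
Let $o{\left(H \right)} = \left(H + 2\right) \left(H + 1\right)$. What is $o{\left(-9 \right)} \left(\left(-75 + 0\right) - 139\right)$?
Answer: $-11984$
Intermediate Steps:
$o{\left(H \right)} = \left(1 + H\right) \left(2 + H\right)$ ($o{\left(H \right)} = \left(2 + H\right) \left(1 + H\right) = \left(1 + H\right) \left(2 + H\right)$)
$o{\left(-9 \right)} \left(\left(-75 + 0\right) - 139\right) = \left(2 + \left(-9\right)^{2} + 3 \left(-9\right)\right) \left(\left(-75 + 0\right) - 139\right) = \left(2 + 81 - 27\right) \left(-75 - 139\right) = 56 \left(-214\right) = -11984$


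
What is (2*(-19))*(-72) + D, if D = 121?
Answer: 2857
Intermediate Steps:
(2*(-19))*(-72) + D = (2*(-19))*(-72) + 121 = -38*(-72) + 121 = 2736 + 121 = 2857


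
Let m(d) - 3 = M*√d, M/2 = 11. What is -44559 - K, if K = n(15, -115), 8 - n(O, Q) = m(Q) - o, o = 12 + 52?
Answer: -44628 + 22*I*√115 ≈ -44628.0 + 235.92*I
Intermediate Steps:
M = 22 (M = 2*11 = 22)
m(d) = 3 + 22*√d
o = 64
n(O, Q) = 69 - 22*√Q (n(O, Q) = 8 - ((3 + 22*√Q) - 1*64) = 8 - ((3 + 22*√Q) - 64) = 8 - (-61 + 22*√Q) = 8 + (61 - 22*√Q) = 69 - 22*√Q)
K = 69 - 22*I*√115 ≈ 69.0 - 235.92*I
-44559 - K = -44559 - (69 - 22*I*√115) = -44559 + (-69 + 22*I*√115) = -44628 + 22*I*√115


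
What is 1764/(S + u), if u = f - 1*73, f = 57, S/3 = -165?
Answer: -252/73 ≈ -3.4521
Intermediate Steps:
S = -495 (S = 3*(-165) = -495)
u = -16 (u = 57 - 1*73 = 57 - 73 = -16)
1764/(S + u) = 1764/(-495 - 16) = 1764/(-511) = 1764*(-1/511) = -252/73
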